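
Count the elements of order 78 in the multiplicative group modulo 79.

24

φ(79) = 79 − 1 = 78 = 2 · 3 · 13.
Since (Z/79Z)^× is cyclic of order 78, the number of elements of order d is φ(d) when d | 78 and 0 otherwise.
78 = 2 · 3 · 13 divides 78, and φ(78) = 24.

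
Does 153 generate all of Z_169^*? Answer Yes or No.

φ(169) = φ(13^2) = 13·(13−1) = 156 = 2^2 · 3 · 13.
An element g generates (Z/169Z)^× iff g^(156/q) ≢ 1 (mod 169) for each prime q ∈ {2, 3, 13}.
153^78 ≡ 1 (mod 169)  [q = 2: ≡ 1 ✗]
153^52 ≡ 146 (mod 169)  [q = 3: ≢ 1 ✓]
153^12 ≡ 157 (mod 169)  [q = 13: ≢ 1 ✓]
Since 153^78 ≡ 1, the order of 153 divides 78 < 156, so 153 is not a primitive root.

No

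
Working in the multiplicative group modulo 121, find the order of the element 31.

The order of 31 must divide φ(121) = φ(11^2) = 11·(11−1) = 110 = 2 · 5 · 11.
Divisors of 110: 1, 2, 5, 10, 11, 22, 55, 110.
Check 31^d mod 121 for each divisor in increasing order:
31^1 ≡ 31 (mod 121)
31^2 ≡ 114 (mod 121)
31^5 ≡ 67 (mod 121)
31^10 ≡ 12 (mod 121)
31^11 ≡ 9 (mod 121)
31^22 ≡ 81 (mod 121)
31^55 ≡ 1 (mod 121) ✓
Hence ord(31) = 55.

55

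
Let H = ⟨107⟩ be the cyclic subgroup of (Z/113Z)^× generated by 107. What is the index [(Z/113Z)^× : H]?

1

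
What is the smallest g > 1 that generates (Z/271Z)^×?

φ(271) = 271 − 1 = 270 = 2 · 3^3 · 5.
Test candidates g = 2, 3, … against the prime factors q ∈ {2, 3, 5} of φ(271): g is a generator iff g^(270/q) ≢ 1 for every such q.
g = 2: 2^135 ≡ 1 — hits 1, so not a primitive root.
g = 3: 3^135 ≡ 270; 3^90 ≡ 1 — hits 1, so not a primitive root.
g = 4: 4^135 ≡ 1 — hits 1, so not a primitive root.
g = 5: 5^135 ≡ 1 — hits 1, so not a primitive root.
g = 6: 6^135 ≡ 270; 6^90 ≡ 242; 6^54 ≡ 10 — none is 1, so 6 is a primitive root.
So 6 is the smallest generator of (Z/271Z)^×.

6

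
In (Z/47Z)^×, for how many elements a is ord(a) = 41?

0

φ(47) = 47 − 1 = 46 = 2 · 23.
Since (Z/47Z)^× is cyclic of order 46, the number of elements of order d is φ(d) when d | 46 and 0 otherwise.
Since 41 ∤ 46, the count is 0.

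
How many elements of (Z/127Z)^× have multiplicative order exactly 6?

φ(127) = 127 − 1 = 126 = 2 · 3^2 · 7.
(Z/127Z)^× is cyclic (|G| = 126); a cyclic group of order m has exactly φ(d) elements of each order d | m, and none otherwise.
6 = 2 · 3 divides 126, and φ(6) = 2.

2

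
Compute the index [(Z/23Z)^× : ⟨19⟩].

1

Since 19 ∈ (Z/23Z)^×, its order divides φ(23) = 23 − 1 = 22 = 2 · 11.
Divisors of 22: 1, 2, 11, 22.
Compute 19^d (mod 23) for the divisors d until we hit 1:
19^1 ≡ 19
19^2 ≡ 16
19^11 ≡ 22
19^22 ≡ 1
Thus |⟨19⟩| = ord(19) = 22.
The index is φ(23) / ord(19) = 22 / 22 = 1.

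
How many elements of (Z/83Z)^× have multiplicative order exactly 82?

φ(83) = 83 − 1 = 82 = 2 · 41.
(Z/83Z)^× is cyclic (|G| = 82); a cyclic group of order m has exactly φ(d) elements of each order d | m, and none otherwise.
82 = 2 · 41 divides 82, and φ(82) = 40.

40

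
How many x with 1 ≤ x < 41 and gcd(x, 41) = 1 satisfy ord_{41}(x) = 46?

0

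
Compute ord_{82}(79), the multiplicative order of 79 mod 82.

The order of 79 must divide φ(82) = φ(2)·φ(41) = 1·40 = 40 = 2^3 · 5.
Divisors of 40: 1, 2, 4, 5, 8, 10, 20, 40.
Check 79^d mod 82 for each divisor in increasing order:
79^1 ≡ 79 (mod 82)
79^2 ≡ 9 (mod 82)
79^4 ≡ 81 (mod 82)
79^5 ≡ 3 (mod 82)
79^8 ≡ 1 (mod 82) ✓
Therefore the multiplicative order of 79 modulo 82 is 8.

8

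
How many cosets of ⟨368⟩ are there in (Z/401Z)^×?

5

The order of 368 must divide φ(401) = 401 − 1 = 400 = 2^4 · 5^2.
Divisors of 400: 1, 2, 4, 5, 8, 10, 16, 20, 25, 40, 50, 80, 100, 200, 400.
Compute 368^d (mod 401) for the divisors d until we hit 1:
368^1 ≡ 368
368^2 ≡ 287
368^4 ≡ 164
368^5 ≡ 202
368^8 ≡ 29
368^10 ≡ 303
368^16 ≡ 39
368^20 ≡ 381
368^25 ≡ 371
368^40 ≡ 400
368^50 ≡ 98
368^80 ≡ 1
Thus |⟨368⟩| = ord(368) = 80.
Index = |(Z/401Z)^×| / |⟨368⟩| = 400 / 80 = 5.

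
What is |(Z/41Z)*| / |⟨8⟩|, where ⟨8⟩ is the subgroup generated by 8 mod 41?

2

ord(8) | φ(41) = 41 − 1 = 40 = 2^3 · 5.
Divisors of 40: 1, 2, 4, 5, 8, 10, 20, 40.
Evaluate successive powers at the divisors of 40:
8^1 ≡ 8
8^2 ≡ 23
8^4 ≡ 37
8^5 ≡ 9
8^8 ≡ 16
8^10 ≡ 40
8^20 ≡ 1
Thus |⟨8⟩| = ord(8) = 20.
Index = |(Z/41Z)^×| / |⟨8⟩| = 40 / 20 = 2.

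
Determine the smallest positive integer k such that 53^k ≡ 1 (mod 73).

By Lagrange's theorem, ord_73(53) divides φ(73) = 73 − 1 = 72 = 2^3 · 3^2.
Divisors of 72: 1, 2, 3, 4, 6, 8, 9, 12, 18, 24, 36, 72.
Test each divisor d:
53^1 ≡ 53 (mod 73)
53^2 ≡ 35 (mod 73)
53^3 ≡ 30 (mod 73)
53^4 ≡ 57 (mod 73)
53^6 ≡ 24 (mod 73)
53^8 ≡ 37 (mod 73)
53^9 ≡ 63 (mod 73)
53^12 ≡ 65 (mod 73)
53^18 ≡ 27 (mod 73)
53^24 ≡ 64 (mod 73)
53^36 ≡ 72 (mod 73)
53^72 ≡ 1 (mod 73) ✓
Therefore the multiplicative order of 53 modulo 73 is 72.

72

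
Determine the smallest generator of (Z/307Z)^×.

5

φ(307) = 307 − 1 = 306 = 2 · 3^2 · 17.
g is a primitive root iff g^(306/q) ≢ 1 (mod 307) for each prime q ∈ {2, 3, 17}.
g = 2: 2^153 ≡ 306; 2^102 ≡ 1 — hits 1, so not a primitive root.
g = 3: 3^153 ≡ 306; 3^102 ≡ 1 — hits 1, so not a primitive root.
g = 4: 4^153 ≡ 1 — hits 1, so not a primitive root.
g = 5: 5^153 ≡ 306; 5^102 ≡ 289; 5^18 ≡ 81 — none is 1, so 5 is a primitive root.
Hence the least primitive root of 307 is 5.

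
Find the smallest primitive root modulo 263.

5

φ(263) = 263 − 1 = 262 = 2 · 131.
g is a primitive root iff g^(262/q) ≢ 1 (mod 263) for each prime q ∈ {2, 131}.
g = 2: 2^131 ≡ 1 — hits 1, so not a primitive root.
g = 3: 3^131 ≡ 1 — hits 1, so not a primitive root.
g = 4: 4^131 ≡ 1 — hits 1, so not a primitive root.
g = 5: 5^131 ≡ 262; 5^2 ≡ 25 — none is 1, so 5 is a primitive root.
So 5 is the smallest generator of (Z/263Z)^×.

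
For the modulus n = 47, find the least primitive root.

φ(47) = 47 − 1 = 46 = 2 · 23.
Test candidates g = 2, 3, … against the prime factors q ∈ {2, 23} of φ(47): g is a generator iff g^(46/q) ≢ 1 for every such q.
g = 2: 2^23 ≡ 1 — hits 1, so not a primitive root.
g = 3: 3^23 ≡ 1 — hits 1, so not a primitive root.
g = 4: 4^23 ≡ 1 — hits 1, so not a primitive root.
g = 5: 5^23 ≡ 46; 5^2 ≡ 25 — none is 1, so 5 is a primitive root.
The smallest primitive root modulo 47 is 5.

5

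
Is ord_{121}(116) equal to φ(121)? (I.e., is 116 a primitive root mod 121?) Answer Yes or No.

φ(121) = φ(11^2) = 11·(11−1) = 110 = 2 · 5 · 11.
116 is a primitive root mod 121 iff 116^(φ(121)/q) ≢ 1 for every prime q | φ(121), i.e. q ∈ {2, 5, 11}.
116^55 ≡ 120 (mod 121)  [q = 2: ≢ 1 ✓]
116^22 ≡ 3 (mod 121)  [q = 5: ≢ 1 ✓]
116^10 ≡ 78 (mod 121)  [q = 11: ≢ 1 ✓]
All checks pass, so 116 has order 110 and is a primitive root modulo 121.

Yes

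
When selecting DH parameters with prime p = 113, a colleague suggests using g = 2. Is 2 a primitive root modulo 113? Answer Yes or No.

φ(113) = 113 − 1 = 112 = 2^4 · 7.
Test 2^(112/q) mod 113 for each prime factor q of 112:
2^56 ≡ 1 (mod 113)  [q = 2: ≡ 1 ✗]
2^16 ≡ 109 (mod 113)  [q = 7: ≢ 1 ✓]
Since 2^56 ≡ 1, the order of 2 divides 56 < 112, so 2 is not a primitive root.

No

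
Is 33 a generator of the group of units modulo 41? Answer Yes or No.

No

φ(41) = 41 − 1 = 40 = 2^3 · 5.
It suffices to check that the order of 33 is not a proper divisor of 40: compute 33^(40/q) for q ∈ {2, 5}.
33^20 ≡ 1 (mod 41)  [q = 2: ≡ 1 ✗]
33^8 ≡ 16 (mod 41)  [q = 5: ≢ 1 ✓]
33^20 ≡ 1 shows ord(33) | 20, strictly less than φ(41); not a primitive root.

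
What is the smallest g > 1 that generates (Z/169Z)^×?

φ(169) = φ(13^2) = 13·(13−1) = 156 = 2^2 · 3 · 13.
g is a primitive root iff g^(156/q) ≢ 1 (mod 169) for each prime q ∈ {2, 3, 13}.
g = 2: 2^78 ≡ 168; 2^52 ≡ 146; 2^12 ≡ 40 — none is 1, so 2 is a primitive root.
So 2 is the smallest generator of (Z/169Z)^×.

2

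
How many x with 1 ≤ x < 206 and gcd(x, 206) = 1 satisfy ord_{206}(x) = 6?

2

φ(206) = φ(2)·φ(103) = 1·102 = 102 = 2 · 3 · 17.
Since (Z/206Z)^× is cyclic of order 102, the number of elements of order d is φ(d) when d | 102 and 0 otherwise.
6 = 2 · 3 divides 102, and φ(6) = 2.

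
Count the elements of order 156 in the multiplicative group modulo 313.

48

φ(313) = 313 − 1 = 312 = 2^3 · 3 · 13.
Since (Z/313Z)^× is cyclic of order 312, the number of elements of order d is φ(d) when d | 312 and 0 otherwise.
156 = 2^2 · 3 · 13 divides 312, and φ(156) = 48.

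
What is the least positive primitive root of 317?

2

φ(317) = 317 − 1 = 316 = 2^2 · 79.
Test candidates g = 2, 3, … against the prime factors q ∈ {2, 79} of φ(317): g is a generator iff g^(316/q) ≢ 1 for every such q.
g = 2: 2^158 ≡ 316; 2^4 ≡ 16 — none is 1, so 2 is a primitive root.
Hence the least primitive root of 317 is 2.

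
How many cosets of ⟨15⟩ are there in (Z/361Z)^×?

Since 15 ∈ (Z/361Z)^×, its order divides φ(361) = φ(19^2) = 19·(19−1) = 342 = 2 · 3^2 · 19.
Divisors of 342: 1, 2, 3, 6, 9, 18, 19, 38, 57, 114, 171, 342.
Compute 15^d (mod 361) for the divisors d until we hit 1:
15^1 ≡ 15 (mod 361)
15^2 ≡ 225 (mod 361)
15^3 ≡ 126 (mod 361)
15^6 ≡ 353 (mod 361)
15^9 ≡ 75 (mod 361)
15^18 ≡ 210 (mod 361)
15^19 ≡ 262 (mod 361)
15^38 ≡ 54 (mod 361)
15^57 ≡ 69 (mod 361)
15^114 ≡ 68 (mod 361)
15^171 ≡ 360 (mod 361)
15^342 ≡ 1 (mod 361) ✓
The order of 15 is 342, so the subgroup it generates has 342 elements.
[(Z/361Z)^× : ⟨15⟩] = 342/342 = 1.

1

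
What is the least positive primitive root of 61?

2

φ(61) = 61 − 1 = 60 = 2^2 · 3 · 5.
Test candidates g = 2, 3, … against the prime factors q ∈ {2, 3, 5} of φ(61): g is a generator iff g^(60/q) ≢ 1 for every such q.
g = 2: 2^30 ≡ 60; 2^20 ≡ 47; 2^12 ≡ 9 — none is 1, so 2 is a primitive root.
The smallest primitive root modulo 61 is 2.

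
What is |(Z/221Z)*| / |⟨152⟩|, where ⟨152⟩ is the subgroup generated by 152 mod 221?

Since 152 ∈ (Z/221Z)^×, its order divides φ(221) = φ(13·17) = (13−1)·(17−1) = 12·16 = 192 = 2^6 · 3.
Divisors of 192: 1, 2, 3, 4, 6, 8, 12, 16, 24, 32, 48, 64, 96, 192.
Compute 152^d (mod 221) for the divisors d until we hit 1:
152^1 ≡ 152
152^2 ≡ 120
152^3 ≡ 118
152^4 ≡ 35
152^6 ≡ 1
So ord_221(152) = 6, hence |⟨152⟩| = 6.
The index is φ(221) / ord(152) = 192 / 6 = 32.

32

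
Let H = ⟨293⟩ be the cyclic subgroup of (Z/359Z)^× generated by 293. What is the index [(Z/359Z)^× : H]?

1

By Lagrange's theorem, ord_359(293) divides φ(359) = 359 − 1 = 358 = 2 · 179.
Divisors of 358: 1, 2, 179, 358.
Evaluate successive powers at the divisors of 358:
293^1 ≡ 293
293^2 ≡ 48
293^179 ≡ 358
293^358 ≡ 1
So ord_359(293) = 358, hence |⟨293⟩| = 358.
The index is φ(359) / ord(293) = 358 / 358 = 1.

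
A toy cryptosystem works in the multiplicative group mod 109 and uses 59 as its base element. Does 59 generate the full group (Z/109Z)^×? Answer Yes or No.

Yes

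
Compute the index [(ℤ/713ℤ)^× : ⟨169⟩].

4

ord(169) | φ(713) = φ(23·31) = (23−1)·(31−1) = 22·30 = 660 = 2^2 · 3 · 5 · 11.
Divisors of 660: 1, 2, 3, 4, 5, 6, 10, 11, 12, 15, 20, 22, 30, 33, 44, 55, 60, 66, 110, 132, 165, 220, 330, 660.
Compute 169^d (mod 713) for the divisors d until we hit 1:
169^1 ≡ 169 (mod 713)
169^2 ≡ 41 (mod 713)
169^3 ≡ 512 (mod 713)
169^4 ≡ 255 (mod 713)
169^5 ≡ 315 (mod 713)
169^6 ≡ 473 (mod 713)
169^10 ≡ 118 (mod 713)
169^11 ≡ 691 (mod 713)
169^12 ≡ 560 (mod 713)
169^15 ≡ 94 (mod 713)
169^20 ≡ 377 (mod 713)
169^22 ≡ 484 (mod 713)
169^30 ≡ 280 (mod 713)
169^33 ≡ 47 (mod 713)
169^44 ≡ 392 (mod 713)
169^55 ≡ 645 (mod 713)
169^60 ≡ 683 (mod 713)
169^66 ≡ 70 (mod 713)
169^110 ≡ 346 (mod 713)
169^132 ≡ 622 (mod 713)
169^165 ≡ 1 (mod 713) ✓
So ord_713(169) = 165, hence |⟨169⟩| = 165.
[(Z/713Z)^× : ⟨169⟩] = 660/165 = 4.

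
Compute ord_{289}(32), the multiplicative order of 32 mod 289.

136

Since 32 ∈ (Z/289Z)^×, its order divides φ(289) = φ(17^2) = 17·(17−1) = 272 = 2^4 · 17.
Divisors of 272: 1, 2, 4, 8, 16, 17, 34, 68, 136, 272.
Evaluate successive powers at the divisors of 272:
32^1 ≡ 32 (mod 289)
32^2 ≡ 157 (mod 289)
32^4 ≡ 84 (mod 289)
32^8 ≡ 120 (mod 289)
32^16 ≡ 239 (mod 289)
32^17 ≡ 134 (mod 289)
32^34 ≡ 38 (mod 289)
32^68 ≡ 288 (mod 289)
32^136 ≡ 1 (mod 289) ✓
Therefore the multiplicative order of 32 modulo 289 is 136.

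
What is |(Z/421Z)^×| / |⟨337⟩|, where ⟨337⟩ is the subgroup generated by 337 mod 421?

2

ord(337) | φ(421) = 421 − 1 = 420 = 2^2 · 3 · 5 · 7.
Divisors of 420: 1, 2, 3, 4, 5, 6, 7, 10, 12, 14, 15, 20, 21, 28, 30, 35, 42, 60, 70, 84, 105, 140, 210, 420.
Evaluate successive powers at the divisors of 420:
337^1 ≡ 337 (mod 421)
337^2 ≡ 320 (mod 421)
337^3 ≡ 64 (mod 421)
337^4 ≡ 97 (mod 421)
337^5 ≡ 272 (mod 421)
337^6 ≡ 307 (mod 421)
337^7 ≡ 314 (mod 421)
337^10 ≡ 309 (mod 421)
337^12 ≡ 366 (mod 421)
337^14 ≡ 82 (mod 421)
337^15 ≡ 269 (mod 421)
337^20 ≡ 335 (mod 421)
337^21 ≡ 67 (mod 421)
337^28 ≡ 409 (mod 421)
337^30 ≡ 370 (mod 421)
337^35 ≡ 21 (mod 421)
337^42 ≡ 279 (mod 421)
337^60 ≡ 75 (mod 421)
337^70 ≡ 20 (mod 421)
337^84 ≡ 377 (mod 421)
337^105 ≡ 420 (mod 421)
337^140 ≡ 400 (mod 421)
337^210 ≡ 1 (mod 421) ✓
The order of 337 is 210, so the subgroup it generates has 210 elements.
The index is φ(421) / ord(337) = 420 / 210 = 2.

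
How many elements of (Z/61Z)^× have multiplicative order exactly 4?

2

φ(61) = 61 − 1 = 60 = 2^2 · 3 · 5.
In a cyclic group of order 60, there are φ(d) elements of order d for each divisor d of 60, and zero for non-divisors.
4 = 2^2 divides 60, and φ(4) = 2.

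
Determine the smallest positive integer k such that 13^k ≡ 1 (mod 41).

40

The order of 13 must divide φ(41) = 41 − 1 = 40 = 2^3 · 5.
Divisors of 40: 1, 2, 4, 5, 8, 10, 20, 40.
Test each divisor d:
13^1 ≡ 13 (mod 41)
13^2 ≡ 5 (mod 41)
13^4 ≡ 25 (mod 41)
13^5 ≡ 38 (mod 41)
13^8 ≡ 10 (mod 41)
13^10 ≡ 9 (mod 41)
13^20 ≡ 40 (mod 41)
13^40 ≡ 1 (mod 41) ✓
Therefore the multiplicative order of 13 modulo 41 is 40.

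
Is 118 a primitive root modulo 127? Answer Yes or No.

Yes

φ(127) = 127 − 1 = 126 = 2 · 3^2 · 7.
It suffices to check that the order of 118 is not a proper divisor of 126: compute 118^(126/q) for q ∈ {2, 3, 7}.
118^63 ≡ 126 (mod 127)  [q = 2: ≢ 1 ✓]
118^42 ≡ 19 (mod 127)  [q = 3: ≢ 1 ✓]
118^18 ≡ 16 (mod 127)  [q = 7: ≢ 1 ✓]
Every test exponent gives a nontrivial residue, hence 118 generates the full group.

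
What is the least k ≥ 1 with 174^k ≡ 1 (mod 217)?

30

Since 174 ∈ (Z/217Z)^×, its order divides φ(217) = φ(7·31) = (7−1)·(31−1) = 6·30 = 180 = 2^2 · 3^2 · 5.
Divisors of 180: 1, 2, 3, 4, 5, 6, 9, 10, 12, 15, 18, 20, 30, 36, 45, 60, 90, 180.
Compute 174^d (mod 217) for the divisors d until we hit 1:
174^1 ≡ 174
174^2 ≡ 113
174^3 ≡ 132
174^4 ≡ 183
174^5 ≡ 160
174^6 ≡ 64
174^9 ≡ 202
174^10 ≡ 211
174^12 ≡ 190
174^15 ≡ 125
174^18 ≡ 8
174^20 ≡ 36
174^30 ≡ 1
So ord_217(174) = 30.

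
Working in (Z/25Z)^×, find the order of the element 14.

By Lagrange's theorem, ord_25(14) divides φ(25) = φ(5^2) = 5·(5−1) = 20 = 2^2 · 5.
Divisors of 20: 1, 2, 4, 5, 10, 20.
Test each divisor d:
14^1 ≡ 14
14^2 ≡ 21
14^4 ≡ 16
14^5 ≡ 24
14^10 ≡ 1
The smallest such exponent is 10, so the order of 14 is 10.

10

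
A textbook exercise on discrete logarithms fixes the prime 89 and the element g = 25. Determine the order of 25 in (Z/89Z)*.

22

The order of 25 must divide φ(89) = 89 − 1 = 88 = 2^3 · 11.
Divisors of 88: 1, 2, 4, 8, 11, 22, 44, 88.
Evaluate successive powers at the divisors of 88:
25^1 ≡ 25 (mod 89)
25^2 ≡ 2 (mod 89)
25^4 ≡ 4 (mod 89)
25^8 ≡ 16 (mod 89)
25^11 ≡ 88 (mod 89)
25^22 ≡ 1 (mod 89) ✓
Therefore the multiplicative order of 25 modulo 89 is 22.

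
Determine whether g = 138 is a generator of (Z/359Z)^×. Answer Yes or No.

No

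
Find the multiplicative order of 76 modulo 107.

53

Since 76 ∈ (Z/107Z)^×, its order divides φ(107) = 107 − 1 = 106 = 2 · 53.
Divisors of 106: 1, 2, 53, 106.
Evaluate successive powers at the divisors of 106:
76^1 ≡ 76
76^2 ≡ 105
76^53 ≡ 1
Therefore the multiplicative order of 76 modulo 107 is 53.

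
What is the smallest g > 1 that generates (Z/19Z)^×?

2

φ(19) = 19 − 1 = 18 = 2 · 3^2.
Test candidates g = 2, 3, … against the prime factors q ∈ {2, 3} of φ(19): g is a generator iff g^(18/q) ≢ 1 for every such q.
g = 2: 2^9 ≡ 18; 2^6 ≡ 7 — none is 1, so 2 is a primitive root.
So 2 is the smallest generator of (Z/19Z)^×.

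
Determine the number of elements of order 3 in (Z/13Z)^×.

φ(13) = 13 − 1 = 12 = 2^2 · 3.
In a cyclic group of order 12, there are φ(d) elements of order d for each divisor d of 12, and zero for non-divisors.
3 | 12, and φ(3) = 3 − 1 = 2.

2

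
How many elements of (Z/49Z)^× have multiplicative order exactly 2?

1

φ(49) = φ(7^2) = 7·(7−1) = 42 = 2 · 3 · 7.
(Z/49Z)^× is cyclic (|G| = 42); a cyclic group of order m has exactly φ(d) elements of each order d | m, and none otherwise.
2 | 42, and φ(2) = 2 − 1 = 1.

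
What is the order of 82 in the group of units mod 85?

By Lagrange's theorem, ord_85(82) divides φ(85) = φ(5·17) = (5−1)·(17−1) = 4·16 = 64 = 2^6.
Divisors of 64: 1, 2, 4, 8, 16, 32, 64.
Check 82^d mod 85 for each divisor in increasing order:
82^1 ≡ 82 (mod 85)
82^2 ≡ 9 (mod 85)
82^4 ≡ 81 (mod 85)
82^8 ≡ 16 (mod 85)
82^16 ≡ 1 (mod 85) ✓
Hence ord(82) = 16.

16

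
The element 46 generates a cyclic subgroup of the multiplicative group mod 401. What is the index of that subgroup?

1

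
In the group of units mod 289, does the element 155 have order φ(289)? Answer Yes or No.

No

φ(289) = φ(17^2) = 17·(17−1) = 272 = 2^4 · 17.
An element g generates (Z/289Z)^× iff g^(272/q) ≢ 1 (mod 289) for each prime q ∈ {2, 17}.
155^136 ≡ 1 (mod 289)  [q = 2: ≡ 1 ✗]
155^16 ≡ 1 (mod 289)  [q = 17: ≡ 1 ✗]
155^136 ≡ 1 shows ord(155) | 136, strictly less than φ(289); not a primitive root.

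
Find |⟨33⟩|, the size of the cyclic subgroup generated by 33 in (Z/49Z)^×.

Since 33 ∈ (Z/49Z)^×, its order divides φ(49) = φ(7^2) = 7·(7−1) = 42 = 2 · 3 · 7.
Divisors of 42: 1, 2, 3, 6, 7, 14, 21, 42.
Compute 33^d (mod 49) for the divisors d until we hit 1:
33^1 ≡ 33 (mod 49)
33^2 ≡ 11 (mod 49)
33^3 ≡ 20 (mod 49)
33^6 ≡ 8 (mod 49)
33^7 ≡ 19 (mod 49)
33^14 ≡ 18 (mod 49)
33^21 ≡ 48 (mod 49)
33^42 ≡ 1 (mod 49) ✓
So ord_49(33) = 42.

42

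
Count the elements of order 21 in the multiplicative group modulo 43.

12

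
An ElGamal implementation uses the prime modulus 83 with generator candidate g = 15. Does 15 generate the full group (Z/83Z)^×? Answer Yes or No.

φ(83) = 83 − 1 = 82 = 2 · 41.
An element g generates (Z/83Z)^× iff g^(82/q) ≢ 1 (mod 83) for each prime q ∈ {2, 41}.
15^41 ≡ 82 (mod 83)  [q = 2: ≢ 1 ✓]
15^2 ≡ 59 (mod 83)  [q = 41: ≢ 1 ✓]
None equal 1, so ord_83(15) = 82: 15 is a primitive root.

Yes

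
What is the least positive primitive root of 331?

3

φ(331) = 331 − 1 = 330 = 2 · 3 · 5 · 11.
g is a primitive root iff g^(330/q) ≢ 1 (mod 331) for each prime q ∈ {2, 3, 5, 11}.
g = 2: 2^165 ≡ 330; 2^110 ≡ 299; 2^66 ≡ 64; 2^30 ≡ 1 — hits 1, so not a primitive root.
g = 3: 3^165 ≡ 330; 3^110 ≡ 299; 3^66 ≡ 64; 3^30 ≡ 270 — none is 1, so 3 is a primitive root.
So 3 is the smallest generator of (Z/331Z)^×.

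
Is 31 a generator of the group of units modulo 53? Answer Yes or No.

Yes

φ(53) = 53 − 1 = 52 = 2^2 · 13.
31 is a primitive root mod 53 iff 31^(φ(53)/q) ≢ 1 for every prime q | φ(53), i.e. q ∈ {2, 13}.
31^26 ≡ 52 (mod 53)  [q = 2: ≢ 1 ✓]
31^4 ≡ 49 (mod 53)  [q = 13: ≢ 1 ✓]
Every test exponent gives a nontrivial residue, hence 31 generates the full group.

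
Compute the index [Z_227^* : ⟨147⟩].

2

By Lagrange's theorem, ord_227(147) divides φ(227) = 227 − 1 = 226 = 2 · 113.
Divisors of 226: 1, 2, 113, 226.
Check 147^d mod 227 for each divisor in increasing order:
147^1 ≡ 147
147^2 ≡ 44
147^113 ≡ 1
The order of 147 is 113, so the subgroup it generates has 113 elements.
Index = |(Z/227Z)^×| / |⟨147⟩| = 226 / 113 = 2.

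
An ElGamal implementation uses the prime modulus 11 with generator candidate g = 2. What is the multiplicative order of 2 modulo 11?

10

The order of 2 must divide φ(11) = 11 − 1 = 10 = 2 · 5.
Divisors of 10: 1, 2, 5, 10.
Compute 2^d (mod 11) for the divisors d until we hit 1:
2^1 ≡ 2 (mod 11)
2^2 ≡ 4 (mod 11)
2^5 ≡ 10 (mod 11)
2^10 ≡ 1 (mod 11) ✓
The smallest such exponent is 10, so the order of 2 is 10.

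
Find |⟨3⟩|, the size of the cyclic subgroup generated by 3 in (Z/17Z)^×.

16

The order of 3 must divide φ(17) = 17 − 1 = 16 = 2^4.
Divisors of 16: 1, 2, 4, 8, 16.
Compute 3^d (mod 17) for the divisors d until we hit 1:
3^1 ≡ 3 (mod 17)
3^2 ≡ 9 (mod 17)
3^4 ≡ 13 (mod 17)
3^8 ≡ 16 (mod 17)
3^16 ≡ 1 (mod 17) ✓
Hence ord(3) = 16.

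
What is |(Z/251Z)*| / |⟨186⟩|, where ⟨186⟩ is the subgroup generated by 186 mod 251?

1

ord(186) | φ(251) = 251 − 1 = 250 = 2 · 5^3.
Divisors of 250: 1, 2, 5, 10, 25, 50, 125, 250.
Test each divisor d:
186^1 ≡ 186
186^2 ≡ 209
186^5 ≡ 47
186^10 ≡ 201
186^25 ≡ 32
186^50 ≡ 20
186^125 ≡ 250
186^250 ≡ 1
The order of 186 is 250, so the subgroup it generates has 250 elements.
Index = |(Z/251Z)^×| / |⟨186⟩| = 250 / 250 = 1.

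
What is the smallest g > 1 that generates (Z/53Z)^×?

φ(53) = 53 − 1 = 52 = 2^2 · 13.
g is a primitive root iff g^(52/q) ≢ 1 (mod 53) for each prime q ∈ {2, 13}.
g = 2: 2^26 ≡ 52; 2^4 ≡ 16 — none is 1, so 2 is a primitive root.
Hence the least primitive root of 53 is 2.

2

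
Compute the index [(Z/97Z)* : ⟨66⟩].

2

ord(66) | φ(97) = 97 − 1 = 96 = 2^5 · 3.
Divisors of 96: 1, 2, 3, 4, 6, 8, 12, 16, 24, 32, 48, 96.
Test each divisor d:
66^1 ≡ 66
66^2 ≡ 88
66^3 ≡ 85
66^4 ≡ 81
66^6 ≡ 47
66^8 ≡ 62
66^12 ≡ 75
66^16 ≡ 61
66^24 ≡ 96
66^32 ≡ 35
66^48 ≡ 1
The order of 66 is 48, so the subgroup it generates has 48 elements.
Index = |(Z/97Z)^×| / |⟨66⟩| = 96 / 48 = 2.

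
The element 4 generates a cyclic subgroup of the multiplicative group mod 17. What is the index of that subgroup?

4

The order of 4 must divide φ(17) = 17 − 1 = 16 = 2^4.
Divisors of 16: 1, 2, 4, 8, 16.
Check 4^d mod 17 for each divisor in increasing order:
4^1 ≡ 4 (mod 17)
4^2 ≡ 16 (mod 17)
4^4 ≡ 1 (mod 17) ✓
So ord_17(4) = 4, hence |⟨4⟩| = 4.
The index is φ(17) / ord(4) = 16 / 4 = 4.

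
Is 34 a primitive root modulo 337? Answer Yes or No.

φ(337) = 337 − 1 = 336 = 2^4 · 3 · 7.
An element g generates (Z/337Z)^× iff g^(336/q) ≢ 1 (mod 337) for each prime q ∈ {2, 3, 7}.
34^168 ≡ 336 (mod 337)  [q = 2: ≢ 1 ✓]
34^112 ≡ 128 (mod 337)  [q = 3: ≢ 1 ✓]
34^48 ≡ 8 (mod 337)  [q = 7: ≢ 1 ✓]
None equal 1, so ord_337(34) = 336: 34 is a primitive root.

Yes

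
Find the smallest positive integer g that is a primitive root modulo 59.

2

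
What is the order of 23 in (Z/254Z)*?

126

By Lagrange's theorem, ord_254(23) divides φ(254) = φ(2)·φ(127) = 1·126 = 126 = 2 · 3^2 · 7.
Divisors of 126: 1, 2, 3, 6, 7, 9, 14, 18, 21, 42, 63, 126.
Compute 23^d (mod 254) for the divisors d until we hit 1:
23^1 ≡ 23
23^2 ≡ 21
23^3 ≡ 229
23^6 ≡ 117
23^7 ≡ 151
23^9 ≡ 123
23^14 ≡ 195
23^18 ≡ 143
23^21 ≡ 235
23^42 ≡ 107
23^63 ≡ 253
23^126 ≡ 1
The smallest such exponent is 126, so the order of 23 is 126.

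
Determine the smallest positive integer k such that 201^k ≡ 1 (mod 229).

228

Since 201 ∈ (Z/229Z)^×, its order divides φ(229) = 229 − 1 = 228 = 2^2 · 3 · 19.
Divisors of 228: 1, 2, 3, 4, 6, 12, 19, 38, 57, 76, 114, 228.
Test each divisor d:
201^1 ≡ 201 (mod 229)
201^2 ≡ 97 (mod 229)
201^3 ≡ 32 (mod 229)
201^4 ≡ 20 (mod 229)
201^6 ≡ 108 (mod 229)
201^12 ≡ 214 (mod 229)
201^19 ≡ 18 (mod 229)
201^38 ≡ 95 (mod 229)
201^57 ≡ 107 (mod 229)
201^76 ≡ 94 (mod 229)
201^114 ≡ 228 (mod 229)
201^228 ≡ 1 (mod 229) ✓
The smallest such exponent is 228, so the order of 201 is 228.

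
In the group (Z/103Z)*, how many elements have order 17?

16

φ(103) = 103 − 1 = 102 = 2 · 3 · 17.
Since (Z/103Z)^× is cyclic of order 102, the number of elements of order d is φ(d) when d | 102 and 0 otherwise.
17 | 102, and φ(17) = 17 − 1 = 16.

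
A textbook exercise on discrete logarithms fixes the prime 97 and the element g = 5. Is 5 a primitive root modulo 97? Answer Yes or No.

Yes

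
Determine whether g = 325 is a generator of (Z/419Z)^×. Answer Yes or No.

No

φ(419) = 419 − 1 = 418 = 2 · 11 · 19.
An element g generates (Z/419Z)^× iff g^(418/q) ≢ 1 (mod 419) for each prime q ∈ {2, 11, 19}.
325^209 ≡ 1 (mod 419)  [q = 2: ≡ 1 ✗]
325^38 ≡ 334 (mod 419)  [q = 11: ≢ 1 ✓]
325^22 ≡ 329 (mod 419)  [q = 19: ≢ 1 ✓]
The check at q = 2 fails, so 325 generates a proper subgroup.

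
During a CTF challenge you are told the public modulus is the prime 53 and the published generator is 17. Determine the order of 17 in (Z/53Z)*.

The order of 17 must divide φ(53) = 53 − 1 = 52 = 2^2 · 13.
Divisors of 52: 1, 2, 4, 13, 26, 52.
Test each divisor d:
17^1 ≡ 17 (mod 53)
17^2 ≡ 24 (mod 53)
17^4 ≡ 46 (mod 53)
17^13 ≡ 52 (mod 53)
17^26 ≡ 1 (mod 53) ✓
Hence ord(17) = 26.

26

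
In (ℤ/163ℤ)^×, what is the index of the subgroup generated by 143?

The order of 143 must divide φ(163) = 163 − 1 = 162 = 2 · 3^4.
Divisors of 162: 1, 2, 3, 6, 9, 18, 27, 54, 81, 162.
Compute 143^d (mod 163) for the divisors d until we hit 1:
143^1 ≡ 143 (mod 163)
143^2 ≡ 74 (mod 163)
143^3 ≡ 150 (mod 163)
143^6 ≡ 6 (mod 163)
143^9 ≡ 85 (mod 163)
143^18 ≡ 53 (mod 163)
143^27 ≡ 104 (mod 163)
143^54 ≡ 58 (mod 163)
143^81 ≡ 1 (mod 163) ✓
Thus |⟨143⟩| = ord(143) = 81.
[(Z/163Z)^× : ⟨143⟩] = 162/81 = 2.

2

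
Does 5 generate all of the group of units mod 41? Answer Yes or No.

No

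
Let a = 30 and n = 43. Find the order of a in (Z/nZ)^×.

42

ord(30) | φ(43) = 43 − 1 = 42 = 2 · 3 · 7.
Divisors of 42: 1, 2, 3, 6, 7, 14, 21, 42.
Check 30^d mod 43 for each divisor in increasing order:
30^1 ≡ 30 (mod 43)
30^2 ≡ 40 (mod 43)
30^3 ≡ 39 (mod 43)
30^6 ≡ 16 (mod 43)
30^7 ≡ 7 (mod 43)
30^14 ≡ 6 (mod 43)
30^21 ≡ 42 (mod 43)
30^42 ≡ 1 (mod 43) ✓
So ord_43(30) = 42.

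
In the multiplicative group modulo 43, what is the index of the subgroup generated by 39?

By Lagrange's theorem, ord_43(39) divides φ(43) = 43 − 1 = 42 = 2 · 3 · 7.
Divisors of 42: 1, 2, 3, 6, 7, 14, 21, 42.
Evaluate successive powers at the divisors of 42:
39^1 ≡ 39
39^2 ≡ 16
39^3 ≡ 22
39^6 ≡ 11
39^7 ≡ 42
39^14 ≡ 1
Thus |⟨39⟩| = ord(39) = 14.
[(Z/43Z)^× : ⟨39⟩] = 42/14 = 3.

3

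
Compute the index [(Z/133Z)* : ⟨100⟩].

The order of 100 must divide φ(133) = φ(7·19) = (7−1)·(19−1) = 6·18 = 108 = 2^2 · 3^3.
Divisors of 108: 1, 2, 3, 4, 6, 9, 12, 18, 27, 36, 54, 108.
Evaluate successive powers at the divisors of 108:
100^1 ≡ 100 (mod 133)
100^2 ≡ 25 (mod 133)
100^3 ≡ 106 (mod 133)
100^4 ≡ 93 (mod 133)
100^6 ≡ 64 (mod 133)
100^9 ≡ 1 (mod 133) ✓
The order of 100 is 9, so the subgroup it generates has 9 elements.
Index = |(Z/133Z)^×| / |⟨100⟩| = 108 / 9 = 12.

12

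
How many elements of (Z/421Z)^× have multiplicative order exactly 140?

48

φ(421) = 421 − 1 = 420 = 2^2 · 3 · 5 · 7.
In a cyclic group of order 420, there are φ(d) elements of order d for each divisor d of 420, and zero for non-divisors.
140 = 2^2 · 5 · 7 divides 420, and φ(140) = 48.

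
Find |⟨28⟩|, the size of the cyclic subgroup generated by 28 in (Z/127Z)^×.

18

Since 28 ∈ (Z/127Z)^×, its order divides φ(127) = 127 − 1 = 126 = 2 · 3^2 · 7.
Divisors of 126: 1, 2, 3, 6, 7, 9, 14, 18, 21, 42, 63, 126.
Test each divisor d:
28^1 ≡ 28 (mod 127)
28^2 ≡ 22 (mod 127)
28^3 ≡ 108 (mod 127)
28^6 ≡ 107 (mod 127)
28^7 ≡ 75 (mod 127)
28^9 ≡ 126 (mod 127)
28^14 ≡ 37 (mod 127)
28^18 ≡ 1 (mod 127) ✓
So ord_127(28) = 18.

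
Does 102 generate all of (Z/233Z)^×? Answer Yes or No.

φ(233) = 233 − 1 = 232 = 2^3 · 29.
An element g generates (Z/233Z)^× iff g^(232/q) ≢ 1 (mod 233) for each prime q ∈ {2, 29}.
102^116 ≡ 1 (mod 233)  [q = 2: ≡ 1 ✗]
102^8 ≡ 204 (mod 233)  [q = 29: ≢ 1 ✓]
102^116 ≡ 1 shows ord(102) | 116, strictly less than φ(233); not a primitive root.

No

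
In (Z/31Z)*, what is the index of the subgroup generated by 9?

2

The order of 9 must divide φ(31) = 31 − 1 = 30 = 2 · 3 · 5.
Divisors of 30: 1, 2, 3, 5, 6, 10, 15, 30.
Evaluate successive powers at the divisors of 30:
9^1 ≡ 9 (mod 31)
9^2 ≡ 19 (mod 31)
9^3 ≡ 16 (mod 31)
9^5 ≡ 25 (mod 31)
9^6 ≡ 8 (mod 31)
9^10 ≡ 5 (mod 31)
9^15 ≡ 1 (mod 31) ✓
The order of 9 is 15, so the subgroup it generates has 15 elements.
[(Z/31Z)^× : ⟨9⟩] = 30/15 = 2.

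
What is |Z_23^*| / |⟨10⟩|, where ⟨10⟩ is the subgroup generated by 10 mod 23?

ord(10) | φ(23) = 23 − 1 = 22 = 2 · 11.
Divisors of 22: 1, 2, 11, 22.
Test each divisor d:
10^1 ≡ 10 (mod 23)
10^2 ≡ 8 (mod 23)
10^11 ≡ 22 (mod 23)
10^22 ≡ 1 (mod 23) ✓
Thus |⟨10⟩| = ord(10) = 22.
The index is φ(23) / ord(10) = 22 / 22 = 1.

1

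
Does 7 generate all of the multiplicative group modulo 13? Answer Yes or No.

φ(13) = 13 − 1 = 12 = 2^2 · 3.
Test 7^(12/q) mod 13 for each prime factor q of 12:
7^6 ≡ 12 (mod 13)  [q = 2: ≢ 1 ✓]
7^4 ≡ 9 (mod 13)  [q = 3: ≢ 1 ✓]
All checks pass, so 7 has order 12 and is a primitive root modulo 13.

Yes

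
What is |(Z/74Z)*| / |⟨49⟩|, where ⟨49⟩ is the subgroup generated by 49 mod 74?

4

By Lagrange's theorem, ord_74(49) divides φ(74) = φ(2)·φ(37) = 1·36 = 36 = 2^2 · 3^2.
Divisors of 36: 1, 2, 3, 4, 6, 9, 12, 18, 36.
Check 49^d mod 74 for each divisor in increasing order:
49^1 ≡ 49 (mod 74)
49^2 ≡ 33 (mod 74)
49^3 ≡ 63 (mod 74)
49^4 ≡ 53 (mod 74)
49^6 ≡ 47 (mod 74)
49^9 ≡ 1 (mod 74) ✓
The order of 49 is 9, so the subgroup it generates has 9 elements.
The index is φ(74) / ord(49) = 36 / 9 = 4.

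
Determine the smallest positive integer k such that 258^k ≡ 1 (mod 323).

48

By Lagrange's theorem, ord_323(258) divides φ(323) = φ(17·19) = (17−1)·(19−1) = 16·18 = 288 = 2^5 · 3^2.
Divisors of 288: 1, 2, 3, 4, 6, 8, 9, 12, 16, 18, 24, 32, 36, 48, 72, 96, 144, 288.
Compute 258^d (mod 323) for the divisors d until we hit 1:
258^1 ≡ 258
258^2 ≡ 26
258^3 ≡ 248
258^4 ≡ 30
258^6 ≡ 134
258^8 ≡ 254
258^9 ≡ 286
258^12 ≡ 191
258^16 ≡ 239
258^18 ≡ 77
258^24 ≡ 305
258^32 ≡ 273
258^36 ≡ 115
258^48 ≡ 1
Therefore the multiplicative order of 258 modulo 323 is 48.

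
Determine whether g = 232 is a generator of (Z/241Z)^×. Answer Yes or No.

No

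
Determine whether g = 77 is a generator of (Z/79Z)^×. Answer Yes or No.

Yes

φ(79) = 79 − 1 = 78 = 2 · 3 · 13.
It suffices to check that the order of 77 is not a proper divisor of 78: compute 77^(78/q) for q ∈ {2, 3, 13}.
77^39 ≡ 78 (mod 79)  [q = 2: ≢ 1 ✓]
77^26 ≡ 23 (mod 79)  [q = 3: ≢ 1 ✓]
77^6 ≡ 64 (mod 79)  [q = 13: ≢ 1 ✓]
None equal 1, so ord_79(77) = 78: 77 is a primitive root.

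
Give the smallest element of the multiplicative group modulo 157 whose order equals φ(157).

5

φ(157) = 157 − 1 = 156 = 2^2 · 3 · 13.
g is a primitive root iff g^(156/q) ≢ 1 (mod 157) for each prime q ∈ {2, 3, 13}.
g = 2: 2^78 ≡ 156; 2^52 ≡ 1 — hits 1, so not a primitive root.
g = 3: 3^78 ≡ 1 — hits 1, so not a primitive root.
g = 4: 4^78 ≡ 1 — hits 1, so not a primitive root.
g = 5: 5^78 ≡ 156; 5^52 ≡ 12; 5^12 ≡ 130 — none is 1, so 5 is a primitive root.
Hence the least primitive root of 157 is 5.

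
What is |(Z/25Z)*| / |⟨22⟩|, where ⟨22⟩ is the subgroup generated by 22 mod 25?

1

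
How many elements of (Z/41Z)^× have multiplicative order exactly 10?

φ(41) = 41 − 1 = 40 = 2^3 · 5.
(Z/41Z)^× is cyclic (|G| = 40); a cyclic group of order m has exactly φ(d) elements of each order d | m, and none otherwise.
10 = 2 · 5 divides 40, and φ(10) = 4.

4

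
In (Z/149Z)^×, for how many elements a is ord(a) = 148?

φ(149) = 149 − 1 = 148 = 2^2 · 37.
Since (Z/149Z)^× is cyclic of order 148, the number of elements of order d is φ(d) when d | 148 and 0 otherwise.
148 = 2^2 · 37 divides 148, and φ(148) = 72.

72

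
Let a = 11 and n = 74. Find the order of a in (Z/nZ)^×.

By Lagrange's theorem, ord_74(11) divides φ(74) = φ(2)·φ(37) = 1·36 = 36 = 2^2 · 3^2.
Divisors of 36: 1, 2, 3, 4, 6, 9, 12, 18, 36.
Check 11^d mod 74 for each divisor in increasing order:
11^1 ≡ 11
11^2 ≡ 47
11^3 ≡ 73
11^4 ≡ 63
11^6 ≡ 1
Therefore the multiplicative order of 11 modulo 74 is 6.

6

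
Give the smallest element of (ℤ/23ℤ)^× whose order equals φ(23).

φ(23) = 23 − 1 = 22 = 2 · 11.
g is a primitive root iff g^(22/q) ≢ 1 (mod 23) for each prime q ∈ {2, 11}.
g = 2: 2^11 ≡ 1 — hits 1, so not a primitive root.
g = 3: 3^11 ≡ 1 — hits 1, so not a primitive root.
g = 4: 4^11 ≡ 1 — hits 1, so not a primitive root.
g = 5: 5^11 ≡ 22; 5^2 ≡ 2 — none is 1, so 5 is a primitive root.
The smallest primitive root modulo 23 is 5.

5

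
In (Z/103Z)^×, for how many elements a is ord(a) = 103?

0

φ(103) = 103 − 1 = 102 = 2 · 3 · 17.
In a cyclic group of order 102, there are φ(d) elements of order d for each divisor d of 102, and zero for non-divisors.
103 does not divide 102, so no element of (Z/103Z)^× has order 103.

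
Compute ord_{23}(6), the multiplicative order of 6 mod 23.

11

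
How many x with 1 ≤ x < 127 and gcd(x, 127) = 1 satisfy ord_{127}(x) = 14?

φ(127) = 127 − 1 = 126 = 2 · 3^2 · 7.
Since (Z/127Z)^× is cyclic of order 126, the number of elements of order d is φ(d) when d | 126 and 0 otherwise.
14 = 2 · 7 divides 126, and φ(14) = 6.

6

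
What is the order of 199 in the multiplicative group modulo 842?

35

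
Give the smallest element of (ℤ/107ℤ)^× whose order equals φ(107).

2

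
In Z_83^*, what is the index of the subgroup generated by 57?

By Lagrange's theorem, ord_83(57) divides φ(83) = 83 − 1 = 82 = 2 · 41.
Divisors of 82: 1, 2, 41, 82.
Evaluate successive powers at the divisors of 82:
57^1 ≡ 57 (mod 83)
57^2 ≡ 12 (mod 83)
57^41 ≡ 82 (mod 83)
57^82 ≡ 1 (mod 83) ✓
Thus |⟨57⟩| = ord(57) = 82.
[(Z/83Z)^× : ⟨57⟩] = 82/82 = 1.

1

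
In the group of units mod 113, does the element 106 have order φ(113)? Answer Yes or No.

φ(113) = 113 − 1 = 112 = 2^4 · 7.
Test 106^(112/q) mod 113 for each prime factor q of 112:
106^56 ≡ 1 (mod 113)  [q = 2: ≡ 1 ✗]
106^16 ≡ 49 (mod 113)  [q = 7: ≢ 1 ✓]
106^56 ≡ 1 shows ord(106) | 56, strictly less than φ(113); not a primitive root.

No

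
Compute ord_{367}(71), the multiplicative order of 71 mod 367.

The order of 71 must divide φ(367) = 367 − 1 = 366 = 2 · 3 · 61.
Divisors of 366: 1, 2, 3, 6, 61, 122, 183, 366.
Evaluate successive powers at the divisors of 366:
71^1 ≡ 71 (mod 367)
71^2 ≡ 270 (mod 367)
71^3 ≡ 86 (mod 367)
71^6 ≡ 56 (mod 367)
71^61 ≡ 84 (mod 367)
71^122 ≡ 83 (mod 367)
71^183 ≡ 366 (mod 367)
71^366 ≡ 1 (mod 367) ✓
Therefore the multiplicative order of 71 modulo 367 is 366.

366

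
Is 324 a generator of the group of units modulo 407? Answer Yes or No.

407 = 11 · 37 is a product of two distinct odd primes, so (Z/407Z)^× ≅ (Z/11Z)^× × (Z/37Z)^× is not cyclic.
No primitive root modulo 407 exists; in particular 324 is not one.

No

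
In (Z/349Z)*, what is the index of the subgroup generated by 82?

1

By Lagrange's theorem, ord_349(82) divides φ(349) = 349 − 1 = 348 = 2^2 · 3 · 29.
Divisors of 348: 1, 2, 3, 4, 6, 12, 29, 58, 87, 116, 174, 348.
Compute 82^d (mod 349) for the divisors d until we hit 1:
82^1 ≡ 82 (mod 349)
82^2 ≡ 93 (mod 349)
82^3 ≡ 297 (mod 349)
82^4 ≡ 273 (mod 349)
82^6 ≡ 261 (mod 349)
82^12 ≡ 66 (mod 349)
82^29 ≡ 24 (mod 349)
82^58 ≡ 227 (mod 349)
82^87 ≡ 213 (mod 349)
82^116 ≡ 226 (mod 349)
82^174 ≡ 348 (mod 349)
82^348 ≡ 1 (mod 349) ✓
Thus |⟨82⟩| = ord(82) = 348.
[(Z/349Z)^× : ⟨82⟩] = 348/348 = 1.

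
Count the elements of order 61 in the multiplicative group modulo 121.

0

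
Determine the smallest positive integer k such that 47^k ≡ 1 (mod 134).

33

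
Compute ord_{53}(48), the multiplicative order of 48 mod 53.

52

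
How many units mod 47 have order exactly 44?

φ(47) = 47 − 1 = 46 = 2 · 23.
In a cyclic group of order 46, there are φ(d) elements of order d for each divisor d of 46, and zero for non-divisors.
Since 44 ∤ 46, the count is 0.

0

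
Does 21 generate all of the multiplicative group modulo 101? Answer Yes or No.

No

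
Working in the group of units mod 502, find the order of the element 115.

125

ord(115) | φ(502) = φ(2)·φ(251) = 1·250 = 250 = 2 · 5^3.
Divisors of 250: 1, 2, 5, 10, 25, 50, 125, 250.
Evaluate successive powers at the divisors of 250:
115^1 ≡ 115 (mod 502)
115^2 ≡ 173 (mod 502)
115^5 ≡ 123 (mod 502)
115^10 ≡ 69 (mod 502)
115^25 ≡ 271 (mod 502)
115^50 ≡ 149 (mod 502)
115^125 ≡ 1 (mod 502) ✓
Hence ord(115) = 125.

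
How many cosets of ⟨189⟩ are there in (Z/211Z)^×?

2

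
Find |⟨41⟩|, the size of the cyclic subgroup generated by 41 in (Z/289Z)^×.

Since 41 ∈ (Z/289Z)^×, its order divides φ(289) = φ(17^2) = 17·(17−1) = 272 = 2^4 · 17.
Divisors of 272: 1, 2, 4, 8, 16, 17, 34, 68, 136, 272.
Compute 41^d (mod 289) for the divisors d until we hit 1:
41^1 ≡ 41 (mod 289)
41^2 ≡ 236 (mod 289)
41^4 ≡ 208 (mod 289)
41^8 ≡ 203 (mod 289)
41^16 ≡ 171 (mod 289)
41^17 ≡ 75 (mod 289)
41^34 ≡ 134 (mod 289)
41^68 ≡ 38 (mod 289)
41^136 ≡ 288 (mod 289)
41^272 ≡ 1 (mod 289) ✓
The smallest such exponent is 272, so the order of 41 is 272.

272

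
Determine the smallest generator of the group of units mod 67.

2

φ(67) = 67 − 1 = 66 = 2 · 3 · 11.
g is a primitive root iff g^(66/q) ≢ 1 (mod 67) for each prime q ∈ {2, 3, 11}.
g = 2: 2^33 ≡ 66; 2^22 ≡ 37; 2^6 ≡ 64 — none is 1, so 2 is a primitive root.
The smallest primitive root modulo 67 is 2.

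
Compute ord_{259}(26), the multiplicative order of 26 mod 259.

The order of 26 must divide φ(259) = φ(7·37) = (7−1)·(37−1) = 6·36 = 216 = 2^3 · 3^3.
Divisors of 216: 1, 2, 3, 4, 6, 8, 9, 12, 18, 24, 27, 36, 54, 72, 108, 216.
Check 26^d mod 259 for each divisor in increasing order:
26^1 ≡ 26
26^2 ≡ 158
26^3 ≡ 223
26^4 ≡ 100
26^6 ≡ 1
Therefore the multiplicative order of 26 modulo 259 is 6.

6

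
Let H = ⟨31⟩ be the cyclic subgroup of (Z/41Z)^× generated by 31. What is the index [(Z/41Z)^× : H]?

The order of 31 must divide φ(41) = 41 − 1 = 40 = 2^3 · 5.
Divisors of 40: 1, 2, 4, 5, 8, 10, 20, 40.
Test each divisor d:
31^1 ≡ 31
31^2 ≡ 18
31^4 ≡ 37
31^5 ≡ 40
31^8 ≡ 16
31^10 ≡ 1
So ord_41(31) = 10, hence |⟨31⟩| = 10.
Index = |(Z/41Z)^×| / |⟨31⟩| = 40 / 10 = 4.

4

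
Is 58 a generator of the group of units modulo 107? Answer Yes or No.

Yes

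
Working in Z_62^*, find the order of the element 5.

Since 5 ∈ (Z/62Z)^×, its order divides φ(62) = φ(2)·φ(31) = 1·30 = 30 = 2 · 3 · 5.
Divisors of 30: 1, 2, 3, 5, 6, 10, 15, 30.
Test each divisor d:
5^1 ≡ 5
5^2 ≡ 25
5^3 ≡ 1
Therefore the multiplicative order of 5 modulo 62 is 3.

3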